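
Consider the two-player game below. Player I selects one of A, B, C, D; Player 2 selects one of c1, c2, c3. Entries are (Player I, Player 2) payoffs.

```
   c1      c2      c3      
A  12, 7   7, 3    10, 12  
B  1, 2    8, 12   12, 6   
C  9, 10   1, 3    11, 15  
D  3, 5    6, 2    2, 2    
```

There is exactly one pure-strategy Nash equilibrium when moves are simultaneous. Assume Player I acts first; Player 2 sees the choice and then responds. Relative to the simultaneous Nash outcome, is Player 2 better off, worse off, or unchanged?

Solve by backward induction (Player I leads).
- A: BR = c3, leader payoff 10.
- B: BR = c2, leader payoff 8.
- C: BR = c3, leader payoff 11.
- D: BR = c1, leader payoff 3.
Player I's induced payoffs are 10, 8, 11, 3, so Player I commits to C. Subgame-perfect outcome: (C, c3) with payoffs (11, 15).
Now find the simultaneous Nash equilibrium.
Player I's best replies: c1→A; c2→B; c3→B.
Player 2's best replies: A→c3; B→c2; C→c3; D→c1.
Only (B, c2) has each player best-responding; Nash payoffs (8, 12).
Player 2 earns 15 sequentially versus 12 at the Nash outcome: better off.

better off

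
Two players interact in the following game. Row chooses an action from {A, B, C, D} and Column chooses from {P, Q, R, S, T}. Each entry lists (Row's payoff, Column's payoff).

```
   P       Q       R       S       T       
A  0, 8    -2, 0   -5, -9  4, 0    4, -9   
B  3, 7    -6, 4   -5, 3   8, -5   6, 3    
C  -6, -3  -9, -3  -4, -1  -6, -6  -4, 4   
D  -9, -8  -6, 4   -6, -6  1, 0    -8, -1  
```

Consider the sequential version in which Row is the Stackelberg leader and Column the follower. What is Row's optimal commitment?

B

Solve by backward induction (Row leads).
- A: Column compares 8, 0, -9, 0, -9 and picks P; Row would get 0.
- B: Column compares 7, 4, 3, -5, 3 and picks P; Row would get 3.
- C: Column compares -3, -3, -1, -6, 4 and picks T; Row would get -4.
- D: Column compares -8, 4, -6, 0, -1 and picks Q; Row would get -6.
Maximizing over 0, 3, -4, -6, Row chooses B. Subgame-perfect outcome: (B, P) with payoffs (3, 7).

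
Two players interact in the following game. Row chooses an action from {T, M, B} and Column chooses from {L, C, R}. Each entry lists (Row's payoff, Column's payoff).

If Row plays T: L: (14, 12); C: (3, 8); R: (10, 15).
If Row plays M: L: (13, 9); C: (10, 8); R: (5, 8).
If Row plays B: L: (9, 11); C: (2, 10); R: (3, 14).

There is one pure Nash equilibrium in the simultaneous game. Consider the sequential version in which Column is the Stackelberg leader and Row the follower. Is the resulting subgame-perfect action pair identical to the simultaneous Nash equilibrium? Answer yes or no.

Solve by backward induction (Column leads).
- L: BR = T, leader payoff 12.
- C: BR = M, leader payoff 8.
- R: BR = T, leader payoff 15.
Column's induced payoffs are 12, 8, 15, so Column commits to R. Subgame-perfect outcome: (T, R) with payoffs (10, 15).
Under simultaneous play:
Row's best replies: L→T; C→M; R→T.
Column's best replies: T→R; M→L; B→R.
The unique mutual best reply is (T, R), giving (10, 15).
Sequential outcome (T, R) coincides with the Nash profile (T, R).

yes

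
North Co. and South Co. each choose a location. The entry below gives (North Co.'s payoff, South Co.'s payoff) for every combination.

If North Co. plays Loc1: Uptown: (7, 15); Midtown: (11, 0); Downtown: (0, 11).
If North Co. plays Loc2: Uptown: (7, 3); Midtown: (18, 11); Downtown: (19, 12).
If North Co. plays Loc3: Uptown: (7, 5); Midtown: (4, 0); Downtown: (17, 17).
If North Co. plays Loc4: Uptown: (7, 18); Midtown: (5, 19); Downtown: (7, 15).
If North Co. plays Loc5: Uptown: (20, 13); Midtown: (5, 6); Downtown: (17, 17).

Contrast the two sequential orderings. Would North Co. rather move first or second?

second

If North Co. leads: South Co.'s best replies are Loc1→Uptown, Loc2→Downtown, Loc3→Downtown, Loc4→Midtown, Loc5→Downtown; North Co.'s induced payoffs 7, 19, 17, 5, 17; outcome (Loc2, Downtown), payoffs (19, 12).
If South Co. leads: North Co.'s best replies are Uptown→Loc5, Midtown→Loc2, Downtown→Loc2; South Co.'s induced payoffs 13, 11, 12; outcome (Loc5, Uptown), payoffs (20, 13).
North Co. gets 19 moving first and 20 moving second, so North Co. prefers to move second.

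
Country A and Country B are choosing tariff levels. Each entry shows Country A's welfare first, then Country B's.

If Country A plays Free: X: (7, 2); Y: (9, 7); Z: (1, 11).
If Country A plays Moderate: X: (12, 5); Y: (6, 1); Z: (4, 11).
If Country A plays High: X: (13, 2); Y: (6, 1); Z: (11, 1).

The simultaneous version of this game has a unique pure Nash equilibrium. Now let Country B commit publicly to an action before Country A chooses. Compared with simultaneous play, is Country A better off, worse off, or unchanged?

worse off

Solve by backward induction (Country B leads).
- X → Country A plays High (best of 7, 12, 13); Country B gets 2.
- Y → Country A plays Free (best of 9, 6, 6); Country B gets 7.
- Z → Country A plays High (best of 1, 4, 11); Country B gets 1.
Country B's induced payoffs are 2, 7, 1, so Country B commits to Y. Subgame-perfect outcome: (Free, Y) with payoffs (9, 7).
Under simultaneous play:
Country A's best replies: X→High; Y→Free; Z→High.
Country B's best replies: Free→Z; Moderate→Z; High→X.
The unique mutual best reply is (High, X), giving (13, 2).
Country A earns 9 sequentially versus 13 at the Nash outcome: worse off.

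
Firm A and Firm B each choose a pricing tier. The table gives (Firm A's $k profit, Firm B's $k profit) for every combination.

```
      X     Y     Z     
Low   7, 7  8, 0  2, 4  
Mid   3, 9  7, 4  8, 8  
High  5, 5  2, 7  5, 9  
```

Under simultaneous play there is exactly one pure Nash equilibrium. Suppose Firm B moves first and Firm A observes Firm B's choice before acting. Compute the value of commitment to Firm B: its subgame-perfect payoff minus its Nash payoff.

1

Firm A best-responds to each possible Firm B move:
- X → Firm A plays Low (best of 7, 3, 5); Firm B gets 7.
- Y → Firm A plays Low (best of 8, 7, 2); Firm B gets 0.
- Z → Firm A plays Mid (best of 2, 8, 5); Firm B gets 8.
Firm B's induced payoffs are 7, 0, 8, so Firm B commits to Z. Subgame-perfect outcome: (Mid, Z) with payoffs (8, 8).
For the simultaneous game, intersect best replies.
Firm A's best replies: X→Low; Y→Low; Z→Mid.
Firm B's best replies: Low→X; Mid→X; High→Z.
Only (Low, X) has each player best-responding; Nash payoffs (7, 7).
Firm B's commitment gain: 8 − 7 = 1.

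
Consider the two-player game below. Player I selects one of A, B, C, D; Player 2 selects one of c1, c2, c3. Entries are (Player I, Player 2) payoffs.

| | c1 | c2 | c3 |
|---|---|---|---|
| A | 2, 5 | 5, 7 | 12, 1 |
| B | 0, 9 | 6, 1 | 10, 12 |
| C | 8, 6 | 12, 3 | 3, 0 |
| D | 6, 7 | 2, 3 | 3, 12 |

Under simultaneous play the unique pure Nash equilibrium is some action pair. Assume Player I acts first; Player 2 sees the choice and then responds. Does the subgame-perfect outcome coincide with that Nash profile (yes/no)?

no

Player 2 best-responds to each possible Player I move:
- A: BR = c2, leader payoff 5.
- B: BR = c3, leader payoff 10.
- C: BR = c1, leader payoff 8.
- D: BR = c3, leader payoff 3.
Maximizing over 5, 10, 8, 3, Player I chooses B. Subgame-perfect outcome: (B, c3) with payoffs (10, 12).
Now find the simultaneous Nash equilibrium.
Player I's best replies: c1→C; c2→C; c3→A.
Player 2's best replies: A→c2; B→c3; C→c1; D→c3.
The unique mutual best reply is (C, c1), giving (8, 6).
Sequential outcome (B, c3) differs from the Nash profile (C, c1).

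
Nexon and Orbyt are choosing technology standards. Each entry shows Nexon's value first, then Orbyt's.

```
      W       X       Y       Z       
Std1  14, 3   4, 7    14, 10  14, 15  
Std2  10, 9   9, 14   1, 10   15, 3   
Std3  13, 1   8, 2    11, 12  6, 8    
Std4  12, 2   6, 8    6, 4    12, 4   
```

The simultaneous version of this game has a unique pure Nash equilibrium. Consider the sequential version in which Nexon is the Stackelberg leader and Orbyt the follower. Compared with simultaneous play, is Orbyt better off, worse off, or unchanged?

Backward induction with Nexon moving first.
- Std1: BR = Z, leader payoff 14.
- Std2: BR = X, leader payoff 9.
- Std3: BR = Y, leader payoff 11.
- Std4: BR = X, leader payoff 6.
Maximizing over 14, 9, 11, 6, Nexon chooses Std1. Subgame-perfect outcome: (Std1, Z) with payoffs (14, 15).
Now find the simultaneous Nash equilibrium.
Nexon's best replies: W→Std1; X→Std2; Y→Std1; Z→Std2.
Orbyt's best replies: Std1→Z; Std2→X; Std3→Y; Std4→X.
Only (Std2, X) has each player best-responding; Nash payoffs (9, 14).
Orbyt earns 15 sequentially versus 14 at the Nash outcome: better off.

better off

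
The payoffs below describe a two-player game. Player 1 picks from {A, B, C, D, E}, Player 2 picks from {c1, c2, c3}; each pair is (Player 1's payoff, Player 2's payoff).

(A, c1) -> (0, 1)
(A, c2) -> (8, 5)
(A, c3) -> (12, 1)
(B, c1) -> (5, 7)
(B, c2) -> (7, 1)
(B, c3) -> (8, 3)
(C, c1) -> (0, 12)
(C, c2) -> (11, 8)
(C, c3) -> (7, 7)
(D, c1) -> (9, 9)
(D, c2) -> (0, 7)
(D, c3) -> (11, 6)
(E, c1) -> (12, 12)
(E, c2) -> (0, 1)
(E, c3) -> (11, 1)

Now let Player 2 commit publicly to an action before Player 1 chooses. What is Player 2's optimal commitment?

Backward induction with Player 2 moving first.
- c1 → Player 1 plays E (best of 0, 5, 0, 9, 12); Player 2 gets 12.
- c2 → Player 1 plays C (best of 8, 7, 11, 0, 0); Player 2 gets 8.
- c3 → Player 1 plays A (best of 12, 8, 7, 11, 11); Player 2 gets 1.
Player 2's induced payoffs are 12, 8, 1, so Player 2 commits to c1. Subgame-perfect outcome: (E, c1) with payoffs (12, 12).

c1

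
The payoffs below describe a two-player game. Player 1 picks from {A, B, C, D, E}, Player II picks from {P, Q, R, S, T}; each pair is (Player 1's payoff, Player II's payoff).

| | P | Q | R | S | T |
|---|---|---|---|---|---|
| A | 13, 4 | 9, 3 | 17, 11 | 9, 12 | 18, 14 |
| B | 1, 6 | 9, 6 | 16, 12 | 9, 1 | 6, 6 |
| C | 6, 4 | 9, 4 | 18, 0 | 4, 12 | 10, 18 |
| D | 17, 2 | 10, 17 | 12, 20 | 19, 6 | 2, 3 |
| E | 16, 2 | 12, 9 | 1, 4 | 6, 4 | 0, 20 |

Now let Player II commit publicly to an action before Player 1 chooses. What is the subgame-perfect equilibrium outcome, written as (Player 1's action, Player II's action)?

(A, T)

Player 1 best-responds to each possible Player II move:
- P → Player 1 plays D (best of 13, 1, 6, 17, 16); Player II gets 2.
- Q → Player 1 plays E (best of 9, 9, 9, 10, 12); Player II gets 9.
- R → Player 1 plays C (best of 17, 16, 18, 12, 1); Player II gets 0.
- S → Player 1 plays D (best of 9, 9, 4, 19, 6); Player II gets 6.
- T → Player 1 plays A (best of 18, 6, 10, 2, 0); Player II gets 14.
Maximizing over 2, 9, 0, 6, 14, Player II chooses T. Subgame-perfect outcome: (A, T) with payoffs (18, 14).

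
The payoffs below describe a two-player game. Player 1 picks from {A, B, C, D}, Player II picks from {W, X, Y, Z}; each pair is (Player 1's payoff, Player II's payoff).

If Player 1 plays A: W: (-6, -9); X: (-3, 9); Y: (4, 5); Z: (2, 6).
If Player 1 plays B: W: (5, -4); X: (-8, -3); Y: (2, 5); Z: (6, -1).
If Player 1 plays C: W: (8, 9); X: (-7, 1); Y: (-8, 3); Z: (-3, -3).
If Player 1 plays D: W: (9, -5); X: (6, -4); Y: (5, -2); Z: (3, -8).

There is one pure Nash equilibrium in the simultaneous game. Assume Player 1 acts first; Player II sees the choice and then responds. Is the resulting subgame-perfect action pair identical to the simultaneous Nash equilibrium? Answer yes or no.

Solve by backward induction (Player 1 leads).
- A: Player II compares -9, 9, 5, 6 and picks X; Player 1 would get -3.
- B: Player II compares -4, -3, 5, -1 and picks Y; Player 1 would get 2.
- C: Player II compares 9, 1, 3, -3 and picks W; Player 1 would get 8.
- D: Player II compares -5, -4, -2, -8 and picks Y; Player 1 would get 5.
Among -3, 2, 8, 5, the best is 8 at C. Subgame-perfect outcome: (C, W) with payoffs (8, 9).
Now find the simultaneous Nash equilibrium.
Player 1's best replies: W→D; X→D; Y→D; Z→B.
Player II's best replies: A→X; B→Y; C→W; D→Y.
The unique mutual best reply is (D, Y), giving (5, -2).
Sequential outcome (C, W) differs from the Nash profile (D, Y).

no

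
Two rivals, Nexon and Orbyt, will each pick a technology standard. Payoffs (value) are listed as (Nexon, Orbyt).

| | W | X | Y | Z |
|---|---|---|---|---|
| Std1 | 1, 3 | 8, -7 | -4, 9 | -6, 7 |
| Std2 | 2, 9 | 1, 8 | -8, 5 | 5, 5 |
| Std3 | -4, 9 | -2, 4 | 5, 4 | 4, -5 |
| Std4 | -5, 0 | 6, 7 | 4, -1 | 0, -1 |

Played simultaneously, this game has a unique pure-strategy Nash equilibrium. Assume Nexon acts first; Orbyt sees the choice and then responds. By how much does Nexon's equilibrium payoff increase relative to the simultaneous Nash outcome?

4

Orbyt best-responds to each possible Nexon move:
- Std1: Orbyt compares 3, -7, 9, 7 and picks Y; Nexon would get -4.
- Std2: Orbyt compares 9, 8, 5, 5 and picks W; Nexon would get 2.
- Std3: Orbyt compares 9, 4, 4, -5 and picks W; Nexon would get -4.
- Std4: Orbyt compares 0, 7, -1, -1 and picks X; Nexon would get 6.
Among -4, 2, -4, 6, the best is 6 at Std4. Subgame-perfect outcome: (Std4, X) with payoffs (6, 7).
Now find the simultaneous Nash equilibrium.
Nexon's best replies: W→Std2; X→Std1; Y→Std3; Z→Std2.
Orbyt's best replies: Std1→Y; Std2→W; Std3→W; Std4→X.
The unique mutual best reply is (Std2, W), giving (2, 9).
Nexon's commitment gain: 6 − 2 = 4.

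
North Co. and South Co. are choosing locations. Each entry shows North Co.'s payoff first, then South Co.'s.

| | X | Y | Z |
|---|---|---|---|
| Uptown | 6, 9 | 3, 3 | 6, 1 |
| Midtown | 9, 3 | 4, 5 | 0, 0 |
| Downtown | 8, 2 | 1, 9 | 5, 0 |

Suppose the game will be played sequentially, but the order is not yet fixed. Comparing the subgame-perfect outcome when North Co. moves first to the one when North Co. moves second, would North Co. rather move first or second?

If North Co. leads: South Co.'s best replies are Uptown→X, Midtown→Y, Downtown→Y; North Co.'s induced payoffs 6, 4, 1; outcome (Uptown, X), payoffs (6, 9).
If South Co. leads: North Co.'s best replies are X→Midtown, Y→Midtown, Z→Uptown; South Co.'s induced payoffs 3, 5, 1; outcome (Midtown, Y), payoffs (4, 5).
North Co. gets 6 moving first and 4 moving second, so North Co. prefers to move first.

first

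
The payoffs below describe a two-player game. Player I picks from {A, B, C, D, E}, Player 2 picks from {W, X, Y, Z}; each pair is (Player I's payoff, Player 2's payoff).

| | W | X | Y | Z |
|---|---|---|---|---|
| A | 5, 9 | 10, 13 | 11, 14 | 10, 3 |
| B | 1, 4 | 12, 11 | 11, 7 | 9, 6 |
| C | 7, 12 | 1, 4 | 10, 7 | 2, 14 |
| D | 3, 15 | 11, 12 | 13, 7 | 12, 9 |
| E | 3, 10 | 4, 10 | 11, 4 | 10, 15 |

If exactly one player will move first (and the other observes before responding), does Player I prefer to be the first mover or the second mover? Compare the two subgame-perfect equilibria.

If Player I leads: Player 2's best replies are A→Y, B→X, C→Z, D→W, E→Z; Player I's induced payoffs 11, 12, 2, 3, 10; outcome (B, X), payoffs (12, 11).
If Player 2 leads: Player I's best replies are W→C, X→B, Y→D, Z→D; Player 2's induced payoffs 12, 11, 7, 9; outcome (C, W), payoffs (7, 12).
Player I gets 12 moving first and 7 moving second, so Player I prefers to move first.

first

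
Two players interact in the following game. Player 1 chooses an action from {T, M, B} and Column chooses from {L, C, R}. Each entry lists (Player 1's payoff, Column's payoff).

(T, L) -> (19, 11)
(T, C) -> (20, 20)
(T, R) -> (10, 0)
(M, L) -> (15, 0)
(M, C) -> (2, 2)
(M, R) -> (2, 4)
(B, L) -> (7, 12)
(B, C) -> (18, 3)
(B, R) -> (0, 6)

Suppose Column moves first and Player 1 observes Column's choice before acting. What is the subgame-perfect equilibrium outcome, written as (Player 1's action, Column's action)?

Work backward from Player 1's decision.
- L: BR = T, leader payoff 11.
- C: BR = T, leader payoff 20.
- R: BR = T, leader payoff 0.
Column's induced payoffs are 11, 20, 0, so Column commits to C. Subgame-perfect outcome: (T, C) with payoffs (20, 20).

(T, C)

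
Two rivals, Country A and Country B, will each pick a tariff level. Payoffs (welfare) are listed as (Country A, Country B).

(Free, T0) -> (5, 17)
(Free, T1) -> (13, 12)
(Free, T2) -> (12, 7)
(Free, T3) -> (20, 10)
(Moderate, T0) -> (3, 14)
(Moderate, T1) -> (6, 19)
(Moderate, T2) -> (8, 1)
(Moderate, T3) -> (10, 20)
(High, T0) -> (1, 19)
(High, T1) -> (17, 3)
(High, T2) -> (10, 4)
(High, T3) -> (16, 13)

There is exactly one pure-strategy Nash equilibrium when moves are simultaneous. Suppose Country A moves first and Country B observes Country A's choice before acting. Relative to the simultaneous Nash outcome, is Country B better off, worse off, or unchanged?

Work backward from Country B's decision.
- Free → Country B plays T0 (best of 17, 12, 7, 10); Country A gets 5.
- Moderate → Country B plays T3 (best of 14, 19, 1, 20); Country A gets 10.
- High → Country B plays T0 (best of 19, 3, 4, 13); Country A gets 1.
Country A's induced payoffs are 5, 10, 1, so Country A commits to Moderate. Subgame-perfect outcome: (Moderate, T3) with payoffs (10, 20).
Now find the simultaneous Nash equilibrium.
Country A's best replies: T0→Free; T1→High; T2→Free; T3→Free.
Country B's best replies: Free→T0; Moderate→T3; High→T0.
Only (Free, T0) has each player best-responding; Nash payoffs (5, 17).
Country B earns 20 sequentially versus 17 at the Nash outcome: better off.

better off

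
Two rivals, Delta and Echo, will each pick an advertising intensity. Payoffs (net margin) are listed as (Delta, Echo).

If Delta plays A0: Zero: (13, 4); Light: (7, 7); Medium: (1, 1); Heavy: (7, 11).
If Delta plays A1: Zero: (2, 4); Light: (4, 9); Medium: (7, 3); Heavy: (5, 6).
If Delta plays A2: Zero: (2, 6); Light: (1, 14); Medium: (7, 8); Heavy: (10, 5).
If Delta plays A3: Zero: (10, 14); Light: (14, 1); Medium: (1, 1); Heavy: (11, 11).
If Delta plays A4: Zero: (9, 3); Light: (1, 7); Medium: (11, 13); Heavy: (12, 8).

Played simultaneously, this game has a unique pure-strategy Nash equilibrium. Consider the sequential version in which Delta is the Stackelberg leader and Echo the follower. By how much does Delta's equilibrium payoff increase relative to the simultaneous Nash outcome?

Echo best-responds to each possible Delta move:
- A0 → Echo plays Heavy (best of 4, 7, 1, 11); Delta gets 7.
- A1 → Echo plays Light (best of 4, 9, 3, 6); Delta gets 4.
- A2 → Echo plays Light (best of 6, 14, 8, 5); Delta gets 1.
- A3 → Echo plays Zero (best of 14, 1, 1, 11); Delta gets 10.
- A4 → Echo plays Medium (best of 3, 7, 13, 8); Delta gets 11.
Maximizing over 7, 4, 1, 10, 11, Delta chooses A4. Subgame-perfect outcome: (A4, Medium) with payoffs (11, 13).
For the simultaneous game, intersect best replies.
Delta's best replies: Zero→A0; Light→A3; Medium→A4; Heavy→A4.
Echo's best replies: A0→Heavy; A1→Light; A2→Light; A3→Zero; A4→Medium.
Only (A4, Medium) has each player best-responding; Nash payoffs (11, 13).
Delta's commitment gain: 11 − 11 = 0.

0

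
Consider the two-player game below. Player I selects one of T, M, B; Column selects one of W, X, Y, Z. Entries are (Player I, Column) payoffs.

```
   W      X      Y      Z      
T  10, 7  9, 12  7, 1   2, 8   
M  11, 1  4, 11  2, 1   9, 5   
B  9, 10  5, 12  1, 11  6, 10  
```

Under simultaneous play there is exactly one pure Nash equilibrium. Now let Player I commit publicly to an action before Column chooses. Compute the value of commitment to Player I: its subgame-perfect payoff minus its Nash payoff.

Solve by backward induction (Player I leads).
- T: Column compares 7, 12, 1, 8 and picks X; Player I would get 9.
- M: Column compares 1, 11, 1, 5 and picks X; Player I would get 4.
- B: Column compares 10, 12, 11, 10 and picks X; Player I would get 5.
Among 9, 4, 5, the best is 9 at T. Subgame-perfect outcome: (T, X) with payoffs (9, 12).
Under simultaneous play:
Player I's best replies: W→M; X→T; Y→T; Z→M.
Column's best replies: T→X; M→X; B→X.
The unique mutual best reply is (T, X), giving (9, 12).
Player I's commitment gain: 9 − 9 = 0.

0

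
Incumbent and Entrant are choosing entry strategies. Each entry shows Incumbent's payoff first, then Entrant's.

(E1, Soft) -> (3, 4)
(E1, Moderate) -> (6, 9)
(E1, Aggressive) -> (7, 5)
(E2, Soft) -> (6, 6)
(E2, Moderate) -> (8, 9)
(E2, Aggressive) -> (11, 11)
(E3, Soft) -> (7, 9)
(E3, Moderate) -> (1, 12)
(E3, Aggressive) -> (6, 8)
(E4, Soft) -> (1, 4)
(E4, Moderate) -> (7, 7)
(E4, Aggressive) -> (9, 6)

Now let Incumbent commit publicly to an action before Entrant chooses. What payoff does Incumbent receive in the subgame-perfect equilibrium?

11

Backward induction with Incumbent moving first.
- E1 → Entrant plays Moderate (best of 4, 9, 5); Incumbent gets 6.
- E2 → Entrant plays Aggressive (best of 6, 9, 11); Incumbent gets 11.
- E3 → Entrant plays Moderate (best of 9, 12, 8); Incumbent gets 1.
- E4 → Entrant plays Moderate (best of 4, 7, 6); Incumbent gets 7.
Incumbent's induced payoffs are 6, 11, 1, 7, so Incumbent commits to E2. Subgame-perfect outcome: (E2, Aggressive) with payoffs (11, 11).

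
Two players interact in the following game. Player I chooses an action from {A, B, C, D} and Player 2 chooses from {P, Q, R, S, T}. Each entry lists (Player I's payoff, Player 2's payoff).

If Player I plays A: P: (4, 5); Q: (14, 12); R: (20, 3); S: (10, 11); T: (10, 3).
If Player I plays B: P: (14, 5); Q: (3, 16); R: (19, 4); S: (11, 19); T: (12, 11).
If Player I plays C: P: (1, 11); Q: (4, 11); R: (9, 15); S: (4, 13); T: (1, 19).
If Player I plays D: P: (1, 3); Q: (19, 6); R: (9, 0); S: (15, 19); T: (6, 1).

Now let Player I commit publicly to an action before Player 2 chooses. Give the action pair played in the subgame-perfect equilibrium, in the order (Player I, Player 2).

(D, S)

Solve by backward induction (Player I leads).
- A: Player 2 compares 5, 12, 3, 11, 3 and picks Q; Player I would get 14.
- B: Player 2 compares 5, 16, 4, 19, 11 and picks S; Player I would get 11.
- C: Player 2 compares 11, 11, 15, 13, 19 and picks T; Player I would get 1.
- D: Player 2 compares 3, 6, 0, 19, 1 and picks S; Player I would get 15.
Maximizing over 14, 11, 1, 15, Player I chooses D. Subgame-perfect outcome: (D, S) with payoffs (15, 19).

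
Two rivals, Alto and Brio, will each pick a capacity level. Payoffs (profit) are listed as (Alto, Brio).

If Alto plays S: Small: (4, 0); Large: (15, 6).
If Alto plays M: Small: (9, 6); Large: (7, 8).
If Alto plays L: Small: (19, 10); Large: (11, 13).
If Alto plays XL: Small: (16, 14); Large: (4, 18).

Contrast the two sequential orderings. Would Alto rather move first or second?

second

If Alto leads: Brio's best replies are S→Large, M→Large, L→Large, XL→Large; Alto's induced payoffs 15, 7, 11, 4; outcome (S, Large), payoffs (15, 6).
If Brio leads: Alto's best replies are Small→L, Large→S; Brio's induced payoffs 10, 6; outcome (L, Small), payoffs (19, 10).
Alto gets 15 moving first and 19 moving second, so Alto prefers to move second.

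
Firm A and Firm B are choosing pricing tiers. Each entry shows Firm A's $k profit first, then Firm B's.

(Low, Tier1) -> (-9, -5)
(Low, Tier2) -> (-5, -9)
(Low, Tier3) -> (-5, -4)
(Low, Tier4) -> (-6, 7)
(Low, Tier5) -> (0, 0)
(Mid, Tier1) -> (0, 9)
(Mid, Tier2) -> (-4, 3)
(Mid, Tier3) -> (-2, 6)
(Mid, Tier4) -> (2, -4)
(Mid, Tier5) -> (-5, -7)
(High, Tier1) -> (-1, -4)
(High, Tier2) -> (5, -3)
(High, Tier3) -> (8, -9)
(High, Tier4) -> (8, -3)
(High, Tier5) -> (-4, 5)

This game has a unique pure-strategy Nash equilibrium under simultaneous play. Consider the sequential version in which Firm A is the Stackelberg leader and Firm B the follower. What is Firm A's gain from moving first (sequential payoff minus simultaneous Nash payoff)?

Work backward from Firm B's decision.
- Low: Firm B compares -5, -9, -4, 7, 0 and picks Tier4; Firm A would get -6.
- Mid: Firm B compares 9, 3, 6, -4, -7 and picks Tier1; Firm A would get 0.
- High: Firm B compares -4, -3, -9, -3, 5 and picks Tier5; Firm A would get -4.
Firm A's induced payoffs are -6, 0, -4, so Firm A commits to Mid. Subgame-perfect outcome: (Mid, Tier1) with payoffs (0, 9).
For the simultaneous game, intersect best replies.
Firm A's best replies: Tier1→Mid; Tier2→High; Tier3→High; Tier4→High; Tier5→Low.
Firm B's best replies: Low→Tier4; Mid→Tier1; High→Tier5.
The unique mutual best reply is (Mid, Tier1), giving (0, 9).
Firm A's commitment gain: 0 − 0 = 0.

0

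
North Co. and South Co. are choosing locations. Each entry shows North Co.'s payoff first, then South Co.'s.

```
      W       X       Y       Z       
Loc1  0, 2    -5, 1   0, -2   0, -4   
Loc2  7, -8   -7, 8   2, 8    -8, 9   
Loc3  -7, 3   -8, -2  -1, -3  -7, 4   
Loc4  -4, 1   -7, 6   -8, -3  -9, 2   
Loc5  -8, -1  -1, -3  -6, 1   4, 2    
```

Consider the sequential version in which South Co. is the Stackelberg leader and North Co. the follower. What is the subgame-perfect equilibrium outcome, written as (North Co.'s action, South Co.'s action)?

(Loc2, Y)

Solve by backward induction (South Co. leads).
- W: BR = Loc2, leader payoff -8.
- X: BR = Loc5, leader payoff -3.
- Y: BR = Loc2, leader payoff 8.
- Z: BR = Loc5, leader payoff 2.
Maximizing over -8, -3, 8, 2, South Co. chooses Y. Subgame-perfect outcome: (Loc2, Y) with payoffs (2, 8).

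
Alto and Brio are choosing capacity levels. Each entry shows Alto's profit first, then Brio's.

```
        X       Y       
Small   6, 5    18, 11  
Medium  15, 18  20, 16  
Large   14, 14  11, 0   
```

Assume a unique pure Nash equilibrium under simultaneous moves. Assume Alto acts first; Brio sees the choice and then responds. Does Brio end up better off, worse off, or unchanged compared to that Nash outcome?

Brio best-responds to each possible Alto move:
- Small: Brio compares 5, 11 and picks Y; Alto would get 18.
- Medium: Brio compares 18, 16 and picks X; Alto would get 15.
- Large: Brio compares 14, 0 and picks X; Alto would get 14.
Maximizing over 18, 15, 14, Alto chooses Small. Subgame-perfect outcome: (Small, Y) with payoffs (18, 11).
Now find the simultaneous Nash equilibrium.
Alto's best replies: X→Medium; Y→Medium.
Brio's best replies: Small→Y; Medium→X; Large→X.
Only (Medium, X) has each player best-responding; Nash payoffs (15, 18).
Brio earns 11 sequentially versus 18 at the Nash outcome: worse off.

worse off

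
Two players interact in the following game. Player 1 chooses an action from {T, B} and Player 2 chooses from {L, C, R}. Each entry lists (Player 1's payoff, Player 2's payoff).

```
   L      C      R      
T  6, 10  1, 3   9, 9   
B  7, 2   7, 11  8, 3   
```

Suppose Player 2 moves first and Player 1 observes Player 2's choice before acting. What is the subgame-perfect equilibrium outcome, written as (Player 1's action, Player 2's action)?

Work backward from Player 1's decision.
- L → Player 1 plays B (best of 6, 7); Player 2 gets 2.
- C → Player 1 plays B (best of 1, 7); Player 2 gets 11.
- R → Player 1 plays T (best of 9, 8); Player 2 gets 9.
Player 2's induced payoffs are 2, 11, 9, so Player 2 commits to C. Subgame-perfect outcome: (B, C) with payoffs (7, 11).

(B, C)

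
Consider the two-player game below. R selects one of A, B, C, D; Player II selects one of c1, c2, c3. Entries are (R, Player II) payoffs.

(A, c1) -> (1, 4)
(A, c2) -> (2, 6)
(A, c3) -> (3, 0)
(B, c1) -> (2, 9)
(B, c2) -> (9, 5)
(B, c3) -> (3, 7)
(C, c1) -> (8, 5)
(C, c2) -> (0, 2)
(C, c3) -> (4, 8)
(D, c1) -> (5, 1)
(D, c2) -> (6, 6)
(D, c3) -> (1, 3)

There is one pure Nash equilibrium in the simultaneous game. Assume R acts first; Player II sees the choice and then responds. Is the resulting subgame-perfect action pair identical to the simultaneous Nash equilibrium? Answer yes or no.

no

Work backward from Player II's decision.
- A: BR = c2, leader payoff 2.
- B: BR = c1, leader payoff 2.
- C: BR = c3, leader payoff 4.
- D: BR = c2, leader payoff 6.
R's induced payoffs are 2, 2, 4, 6, so R commits to D. Subgame-perfect outcome: (D, c2) with payoffs (6, 6).
For the simultaneous game, intersect best replies.
R's best replies: c1→C; c2→B; c3→C.
Player II's best replies: A→c2; B→c1; C→c3; D→c2.
The unique mutual best reply is (C, c3), giving (4, 8).
Sequential outcome (D, c2) differs from the Nash profile (C, c3).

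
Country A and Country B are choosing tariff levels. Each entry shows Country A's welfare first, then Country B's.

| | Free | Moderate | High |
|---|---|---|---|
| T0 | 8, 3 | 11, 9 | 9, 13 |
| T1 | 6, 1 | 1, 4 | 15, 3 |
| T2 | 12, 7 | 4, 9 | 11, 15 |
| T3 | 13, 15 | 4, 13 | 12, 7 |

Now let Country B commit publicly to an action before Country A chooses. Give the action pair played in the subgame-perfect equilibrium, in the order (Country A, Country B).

(T3, Free)

Work backward from Country A's decision.
- Free: Country A compares 8, 6, 12, 13 and picks T3; Country B would get 15.
- Moderate: Country A compares 11, 1, 4, 4 and picks T0; Country B would get 9.
- High: Country A compares 9, 15, 11, 12 and picks T1; Country B would get 3.
Among 15, 9, 3, the best is 15 at Free. Subgame-perfect outcome: (T3, Free) with payoffs (13, 15).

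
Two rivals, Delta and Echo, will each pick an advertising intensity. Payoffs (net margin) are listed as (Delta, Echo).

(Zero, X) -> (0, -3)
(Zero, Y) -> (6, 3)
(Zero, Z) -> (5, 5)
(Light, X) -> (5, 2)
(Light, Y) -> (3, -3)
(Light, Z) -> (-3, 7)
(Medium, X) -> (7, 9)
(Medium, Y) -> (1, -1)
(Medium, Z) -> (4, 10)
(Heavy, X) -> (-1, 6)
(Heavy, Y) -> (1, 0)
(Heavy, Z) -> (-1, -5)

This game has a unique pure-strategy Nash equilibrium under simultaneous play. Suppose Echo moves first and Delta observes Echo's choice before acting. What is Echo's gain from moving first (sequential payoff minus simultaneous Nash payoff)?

4

Delta best-responds to each possible Echo move:
- X: Delta compares 0, 5, 7, -1 and picks Medium; Echo would get 9.
- Y: Delta compares 6, 3, 1, 1 and picks Zero; Echo would get 3.
- Z: Delta compares 5, -3, 4, -1 and picks Zero; Echo would get 5.
Maximizing over 9, 3, 5, Echo chooses X. Subgame-perfect outcome: (Medium, X) with payoffs (7, 9).
Now find the simultaneous Nash equilibrium.
Delta's best replies: X→Medium; Y→Zero; Z→Zero.
Echo's best replies: Zero→Z; Light→Z; Medium→Z; Heavy→X.
Only (Zero, Z) has each player best-responding; Nash payoffs (5, 5).
Echo's commitment gain: 9 − 5 = 4.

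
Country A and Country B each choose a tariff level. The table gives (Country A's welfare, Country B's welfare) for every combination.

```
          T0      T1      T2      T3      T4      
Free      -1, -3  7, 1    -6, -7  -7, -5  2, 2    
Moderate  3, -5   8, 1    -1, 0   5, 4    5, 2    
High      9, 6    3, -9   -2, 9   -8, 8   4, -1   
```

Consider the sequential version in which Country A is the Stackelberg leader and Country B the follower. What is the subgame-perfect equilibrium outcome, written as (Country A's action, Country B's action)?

Country B best-responds to each possible Country A move:
- Free: BR = T4, leader payoff 2.
- Moderate: BR = T3, leader payoff 5.
- High: BR = T2, leader payoff -2.
Among 2, 5, -2, the best is 5 at Moderate. Subgame-perfect outcome: (Moderate, T3) with payoffs (5, 4).

(Moderate, T3)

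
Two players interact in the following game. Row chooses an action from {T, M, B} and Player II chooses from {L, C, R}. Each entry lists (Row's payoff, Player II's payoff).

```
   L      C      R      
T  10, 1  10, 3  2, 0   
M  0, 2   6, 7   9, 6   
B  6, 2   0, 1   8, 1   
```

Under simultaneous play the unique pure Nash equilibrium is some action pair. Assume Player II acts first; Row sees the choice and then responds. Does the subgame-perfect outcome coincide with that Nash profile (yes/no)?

no

Work backward from Row's decision.
- L: BR = T, leader payoff 1.
- C: BR = T, leader payoff 3.
- R: BR = M, leader payoff 6.
Player II's induced payoffs are 1, 3, 6, so Player II commits to R. Subgame-perfect outcome: (M, R) with payoffs (9, 6).
Now find the simultaneous Nash equilibrium.
Row's best replies: L→T; C→T; R→M.
Player II's best replies: T→C; M→C; B→L.
Only (T, C) has each player best-responding; Nash payoffs (10, 3).
Sequential outcome (M, R) differs from the Nash profile (T, C).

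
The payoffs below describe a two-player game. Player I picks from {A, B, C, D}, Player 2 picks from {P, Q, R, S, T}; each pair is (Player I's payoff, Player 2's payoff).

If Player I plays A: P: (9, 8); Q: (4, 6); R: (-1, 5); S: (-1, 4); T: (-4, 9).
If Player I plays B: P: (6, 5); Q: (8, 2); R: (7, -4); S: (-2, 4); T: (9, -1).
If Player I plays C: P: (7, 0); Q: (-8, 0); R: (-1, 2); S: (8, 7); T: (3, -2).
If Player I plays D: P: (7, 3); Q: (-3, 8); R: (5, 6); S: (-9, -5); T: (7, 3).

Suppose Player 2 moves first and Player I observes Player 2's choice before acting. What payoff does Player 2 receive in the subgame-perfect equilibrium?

Work backward from Player I's decision.
- P → Player I plays A (best of 9, 6, 7, 7); Player 2 gets 8.
- Q → Player I plays B (best of 4, 8, -8, -3); Player 2 gets 2.
- R → Player I plays B (best of -1, 7, -1, 5); Player 2 gets -4.
- S → Player I plays C (best of -1, -2, 8, -9); Player 2 gets 7.
- T → Player I plays B (best of -4, 9, 3, 7); Player 2 gets -1.
Maximizing over 8, 2, -4, 7, -1, Player 2 chooses P. Subgame-perfect outcome: (A, P) with payoffs (9, 8).

8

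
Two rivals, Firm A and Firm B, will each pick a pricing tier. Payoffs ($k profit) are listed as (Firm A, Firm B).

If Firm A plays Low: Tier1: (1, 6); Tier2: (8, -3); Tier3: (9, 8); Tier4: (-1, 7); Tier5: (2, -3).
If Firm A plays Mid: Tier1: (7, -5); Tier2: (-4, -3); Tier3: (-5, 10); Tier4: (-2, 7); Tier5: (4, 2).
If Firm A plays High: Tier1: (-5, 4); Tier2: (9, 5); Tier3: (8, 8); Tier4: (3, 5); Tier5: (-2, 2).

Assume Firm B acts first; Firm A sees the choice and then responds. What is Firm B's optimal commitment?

Tier3

Firm A best-responds to each possible Firm B move:
- Tier1 → Firm A plays Mid (best of 1, 7, -5); Firm B gets -5.
- Tier2 → Firm A plays High (best of 8, -4, 9); Firm B gets 5.
- Tier3 → Firm A plays Low (best of 9, -5, 8); Firm B gets 8.
- Tier4 → Firm A plays High (best of -1, -2, 3); Firm B gets 5.
- Tier5 → Firm A plays Mid (best of 2, 4, -2); Firm B gets 2.
Firm B's induced payoffs are -5, 5, 8, 5, 2, so Firm B commits to Tier3. Subgame-perfect outcome: (Low, Tier3) with payoffs (9, 8).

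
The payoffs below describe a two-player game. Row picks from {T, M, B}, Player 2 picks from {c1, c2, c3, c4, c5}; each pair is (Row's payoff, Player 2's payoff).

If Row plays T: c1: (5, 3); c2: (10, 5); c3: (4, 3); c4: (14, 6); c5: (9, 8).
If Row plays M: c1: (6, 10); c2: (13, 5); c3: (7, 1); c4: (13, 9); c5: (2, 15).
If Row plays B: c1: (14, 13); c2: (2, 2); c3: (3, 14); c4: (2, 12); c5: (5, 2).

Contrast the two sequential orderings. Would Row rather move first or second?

If Row leads: Player 2's best replies are T→c5, M→c5, B→c3; Row's induced payoffs 9, 2, 3; outcome (T, c5), payoffs (9, 8).
If Player 2 leads: Row's best replies are c1→B, c2→M, c3→M, c4→T, c5→T; Player 2's induced payoffs 13, 5, 1, 6, 8; outcome (B, c1), payoffs (14, 13).
Row gets 9 moving first and 14 moving second, so Row prefers to move second.

second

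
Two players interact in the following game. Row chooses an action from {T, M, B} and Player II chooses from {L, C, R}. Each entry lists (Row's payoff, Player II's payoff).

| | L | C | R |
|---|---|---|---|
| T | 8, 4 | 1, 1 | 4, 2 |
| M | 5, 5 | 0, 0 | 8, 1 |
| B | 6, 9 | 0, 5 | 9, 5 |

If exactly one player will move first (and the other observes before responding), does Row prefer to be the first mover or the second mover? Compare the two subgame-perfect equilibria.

If Row leads: Player II's best replies are T→L, M→L, B→L; Row's induced payoffs 8, 5, 6; outcome (T, L), payoffs (8, 4).
If Player II leads: Row's best replies are L→T, C→T, R→B; Player II's induced payoffs 4, 1, 5; outcome (B, R), payoffs (9, 5).
Row gets 8 moving first and 9 moving second, so Row prefers to move second.

second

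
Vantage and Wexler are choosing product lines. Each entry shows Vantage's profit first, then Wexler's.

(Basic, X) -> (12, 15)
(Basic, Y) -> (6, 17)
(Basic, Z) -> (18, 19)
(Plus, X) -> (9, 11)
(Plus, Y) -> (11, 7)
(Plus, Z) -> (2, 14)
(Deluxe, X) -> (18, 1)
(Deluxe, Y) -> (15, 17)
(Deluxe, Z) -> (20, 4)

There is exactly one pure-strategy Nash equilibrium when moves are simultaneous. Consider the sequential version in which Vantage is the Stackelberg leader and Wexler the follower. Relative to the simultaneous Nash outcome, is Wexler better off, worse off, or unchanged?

better off

Wexler best-responds to each possible Vantage move:
- Basic: BR = Z, leader payoff 18.
- Plus: BR = Z, leader payoff 2.
- Deluxe: BR = Y, leader payoff 15.
Among 18, 2, 15, the best is 18 at Basic. Subgame-perfect outcome: (Basic, Z) with payoffs (18, 19).
Now find the simultaneous Nash equilibrium.
Vantage's best replies: X→Deluxe; Y→Deluxe; Z→Deluxe.
Wexler's best replies: Basic→Z; Plus→Z; Deluxe→Y.
The unique mutual best reply is (Deluxe, Y), giving (15, 17).
Wexler earns 19 sequentially versus 17 at the Nash outcome: better off.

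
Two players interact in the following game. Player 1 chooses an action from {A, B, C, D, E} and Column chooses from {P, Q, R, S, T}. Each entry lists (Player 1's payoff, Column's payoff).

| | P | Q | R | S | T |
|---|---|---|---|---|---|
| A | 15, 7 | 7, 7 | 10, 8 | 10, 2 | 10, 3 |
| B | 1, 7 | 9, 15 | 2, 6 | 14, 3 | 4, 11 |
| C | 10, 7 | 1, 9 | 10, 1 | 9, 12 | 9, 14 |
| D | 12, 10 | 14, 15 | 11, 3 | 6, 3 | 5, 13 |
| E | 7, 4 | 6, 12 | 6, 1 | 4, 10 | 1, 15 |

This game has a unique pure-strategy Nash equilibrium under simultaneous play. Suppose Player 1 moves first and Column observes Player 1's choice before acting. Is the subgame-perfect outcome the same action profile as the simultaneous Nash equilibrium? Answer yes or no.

yes

Backward induction with Player 1 moving first.
- A → Column plays R (best of 7, 7, 8, 2, 3); Player 1 gets 10.
- B → Column plays Q (best of 7, 15, 6, 3, 11); Player 1 gets 9.
- C → Column plays T (best of 7, 9, 1, 12, 14); Player 1 gets 9.
- D → Column plays Q (best of 10, 15, 3, 3, 13); Player 1 gets 14.
- E → Column plays T (best of 4, 12, 1, 10, 15); Player 1 gets 1.
Player 1's induced payoffs are 10, 9, 9, 14, 1, so Player 1 commits to D. Subgame-perfect outcome: (D, Q) with payoffs (14, 15).
Now find the simultaneous Nash equilibrium.
Player 1's best replies: P→A; Q→D; R→D; S→B; T→A.
Column's best replies: A→R; B→Q; C→T; D→Q; E→T.
Only (D, Q) has each player best-responding; Nash payoffs (14, 15).
Sequential outcome (D, Q) coincides with the Nash profile (D, Q).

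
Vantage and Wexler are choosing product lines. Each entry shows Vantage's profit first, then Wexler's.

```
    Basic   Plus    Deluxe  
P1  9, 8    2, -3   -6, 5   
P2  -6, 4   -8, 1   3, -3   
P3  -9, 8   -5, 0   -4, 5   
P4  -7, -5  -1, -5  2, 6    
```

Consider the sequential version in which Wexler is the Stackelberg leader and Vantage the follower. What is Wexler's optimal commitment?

Backward induction with Wexler moving first.
- Basic → Vantage plays P1 (best of 9, -6, -9, -7); Wexler gets 8.
- Plus → Vantage plays P1 (best of 2, -8, -5, -1); Wexler gets -3.
- Deluxe → Vantage plays P2 (best of -6, 3, -4, 2); Wexler gets -3.
Among 8, -3, -3, the best is 8 at Basic. Subgame-perfect outcome: (P1, Basic) with payoffs (9, 8).

Basic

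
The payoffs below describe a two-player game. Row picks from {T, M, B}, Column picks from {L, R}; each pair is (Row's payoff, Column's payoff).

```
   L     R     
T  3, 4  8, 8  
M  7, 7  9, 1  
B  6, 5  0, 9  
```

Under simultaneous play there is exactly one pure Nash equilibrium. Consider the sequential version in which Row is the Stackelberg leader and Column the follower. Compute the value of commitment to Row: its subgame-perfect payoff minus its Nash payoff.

1

Work backward from Column's decision.
- T: BR = R, leader payoff 8.
- M: BR = L, leader payoff 7.
- B: BR = R, leader payoff 0.
Row's induced payoffs are 8, 7, 0, so Row commits to T. Subgame-perfect outcome: (T, R) with payoffs (8, 8).
Now find the simultaneous Nash equilibrium.
Row's best replies: L→M; R→M.
Column's best replies: T→R; M→L; B→R.
The unique mutual best reply is (M, L), giving (7, 7).
Row's commitment gain: 8 − 7 = 1.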